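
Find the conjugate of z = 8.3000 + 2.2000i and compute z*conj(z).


z_bar = 8.3000 - 2.2000i
z*z_bar = 8.3^2 + 2.2^2 = 68.89 + 4.84 = 73.73

z_bar = 8.3000 - 2.2000i, z*z_bar = 73.73


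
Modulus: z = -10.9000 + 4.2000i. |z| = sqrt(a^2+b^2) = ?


|z| = sqrt((-10.9)^2 + 4.2^2) = sqrt(118.81 + 17.64) = sqrt(136.45) = 11.6812

|z| = 11.6812


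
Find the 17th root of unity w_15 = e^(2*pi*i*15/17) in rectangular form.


Angle = 360*15/17 = 317.6471°
a = cos(317.6471°) = 0.7390
b = sin(317.6471°) = -0.6737

0.7390 - 0.6737i


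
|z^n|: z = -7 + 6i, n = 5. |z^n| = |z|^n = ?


|z| = sqrt(49+36) = sqrt(85) = 9.2195
|z^5| = |z|^5 = (sqrt(85))^5 = 85^2 * sqrt(85) = 7225*sqrt(85)

|z^5| = 7225*sqrt(85) ≈ 66611.2087


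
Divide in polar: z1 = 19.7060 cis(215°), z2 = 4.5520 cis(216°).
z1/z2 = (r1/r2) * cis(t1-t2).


r = 19.7060 / 4.5520 = 4.3291
theta = 215° - 216° = -1° = 359° (mod 360)

4.3291 cis(359°)


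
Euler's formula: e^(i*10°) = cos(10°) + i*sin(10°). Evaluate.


cos(10°) = 0.9848
sin(10°) = 0.1736

e^(i*10°) = 0.9848 + 0.1736i


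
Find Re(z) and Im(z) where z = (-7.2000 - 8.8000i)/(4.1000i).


Multiply by conjugate: (-7.2000 - 8.8000i)(-4.1000i) / (0^2 + 4.1^2)
Numerator real = -7.2*0 - (8.8)*4.1 = -36.08
Numerator imag = -8.8*0 - (-7.2)*4.1 = 29.52
Denominator = 16.81
Re(z) = -36.08/16.81 = -2.1463
Im(z) = 29.52/16.81 = 1.7561

Re(z) = -2.1463, Im(z) = 1.7561


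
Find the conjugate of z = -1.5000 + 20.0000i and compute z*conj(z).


z_bar = -1.5000 - 20.0000i
z*z_bar = (-1.5)^2 + 20^2 = 2.25 + 400 = 402.25

z_bar = -1.5000 - 20.0000i, z*z_bar = 402.25


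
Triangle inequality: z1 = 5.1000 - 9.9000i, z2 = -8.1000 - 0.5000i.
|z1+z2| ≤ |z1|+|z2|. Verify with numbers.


|z1| = sqrt(5.1^2 + (-9.9)^2) = sqrt(124.02) = 11.1364
|z2| = sqrt((-8.1)^2 + (-0.5)^2) = sqrt(65.86) = 8.1154
z1+z2 = -3.0000 - 10.4000i
|z1+z2| = sqrt(117.16) = 10.8240
|z1|+|z2| = 11.1364 + 8.1154 = 19.2518

|z1+z2| = 10.8240 ≤ |z1|+|z2| = 19.2518 (verified)


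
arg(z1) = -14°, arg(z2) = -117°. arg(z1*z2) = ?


arg(z1*z2) = -14° - 117° = -131°
Normalized to (-180°, 180°]: -131°

-131°


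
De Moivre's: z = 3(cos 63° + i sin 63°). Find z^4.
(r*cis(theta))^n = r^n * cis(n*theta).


r^4 = 3^4 = 81
n*theta = 4*63° = 252° = 252° (mod 360)
a = 81*cos(252°) = -25.0304
b = 81*sin(252°) = -77.0356

81 cis(252°) = -25.0304 - 77.0356i


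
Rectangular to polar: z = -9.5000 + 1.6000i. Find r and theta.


r = sqrt(90.25+2.56) = sqrt(92.81) = 9.6338
theta = atan2(1.6, -9.5) = 170.4399 degrees

r = 9.6338, theta = 170.4399 degrees


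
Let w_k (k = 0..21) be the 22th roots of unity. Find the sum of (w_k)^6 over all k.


The roots are w_k = w^k with w = e^(2*pi*i/22), and (w^k)^6 = (w^6)^k.
So S = 1 + u + u^2 + ... + u^(21) with u = w^6.
6 = 0*22 + 6, so 6 is not a multiple of 22: u = w^6 ≠ 1 (w is a primitive 22th root), while u^22 = (w^22)^6 = 1.
Geometric series: S = (1 - u^22)/(1 - u) = (1 - 1)/(1 - u) = 0

S = 0


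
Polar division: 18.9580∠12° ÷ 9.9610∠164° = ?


r = 18.9580 / 9.9610 = 1.9032
theta = 12° - 164° = -152° = 208° (mod 360)

1.9032 cis(208°)


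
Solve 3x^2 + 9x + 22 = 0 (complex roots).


disc = 9^2 - 4*3*22 = 81 - 264 = -183
sqrt(|disc|) = sqrt(183) = 13.5277
Real part = -9/(2*3) = -1.5000
Imag part = 13.5277/(2*3) = 2.2546

-1.5000 ± 2.2546i


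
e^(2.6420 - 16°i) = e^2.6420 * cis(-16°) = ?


e^2.6420 = 14.0413
cos(-16°) = 0.96126
sin(-16°) = -0.27564
Real = 14.0413*0.96126 = 13.4973
Imag = 14.0413*(-0.27564) = -3.8703

13.4973 - 3.8703i


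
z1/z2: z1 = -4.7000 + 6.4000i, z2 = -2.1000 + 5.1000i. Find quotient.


Conjugate of z2 = -2.1000 - 5.1000i
Numerator: (-4.7000 + 6.4000i)(-2.1000 - 5.1000i) = 42.5100 + 10.5300i
Denominator: (-2.1)^2 + 5.1^2 = 30.42
Result = (42.5100 + 10.5300i)/30.42

1.3974 + 0.3462i


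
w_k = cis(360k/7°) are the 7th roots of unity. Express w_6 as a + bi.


Angle = 360*6/7 = 308.5714°
a = cos(308.5714°) = 0.6235
b = sin(308.5714°) = -0.7818

0.6235 - 0.7818i


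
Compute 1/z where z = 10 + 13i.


|z|^2 = 100+169 = 269
1/z = (10 - 13i)/269

1/z = 0.0372 - 0.0483i


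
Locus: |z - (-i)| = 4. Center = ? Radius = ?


|z - z0| = r is a circle with center z0 and radius r.
Center = (0, -1), radius = 4

Circle with center (0, -1) and radius 4


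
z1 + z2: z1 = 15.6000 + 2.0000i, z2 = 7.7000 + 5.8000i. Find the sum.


Real: 15.6 + 7.7 = 23.3
Imag: 2 + 5.8 = 7.8

23.3000 + 7.8000i


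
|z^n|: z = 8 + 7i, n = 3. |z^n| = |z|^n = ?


|z| = sqrt(64+49) = sqrt(113) = 10.6301
|z^3| = |z|^3 = (sqrt(113))^3 = 113*sqrt(113)

|z^3| = 113*sqrt(113) ≈ 1201.2065


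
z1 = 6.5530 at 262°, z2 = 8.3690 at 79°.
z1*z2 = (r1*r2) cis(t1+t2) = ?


r = 6.5530 * 8.3690 = 54.8421
theta = 262° + 79° = 341° = 341° (mod 360)

54.8421 cis(341°)


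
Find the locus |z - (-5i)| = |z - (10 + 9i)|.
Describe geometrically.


Equal distances means the locus is the perpendicular bisector of z1 and z2.
Midpoint = ((0+10)/2, (-5+9)/2) = (5.0000, 2.0000)

Perpendicular bisector through (5.0000, 2.0000)


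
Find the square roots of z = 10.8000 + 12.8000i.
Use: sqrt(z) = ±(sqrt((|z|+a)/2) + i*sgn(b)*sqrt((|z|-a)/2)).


|z| = sqrt(116.64+163.84) = 16.7475
sqrt((|z|+a)/2) = sqrt((16.7475+10.8)/2) = sqrt(13.7738) = 3.7113
sqrt((|z|-a)/2) = sqrt((16.7475-10.8)/2) = sqrt(2.9738) = 1.7245

±(3.7113 + 1.7245i) i.e. 3.7113 + 1.7245i and -3.7113 - 1.7245i


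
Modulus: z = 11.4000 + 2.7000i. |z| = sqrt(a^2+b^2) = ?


|z| = sqrt(11.4^2 + 2.7^2) = sqrt(129.96 + 7.29) = sqrt(137.25) = 11.7154

|z| = 11.7154


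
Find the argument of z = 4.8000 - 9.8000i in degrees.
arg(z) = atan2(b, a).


Re = 4.8, Im = -9.8
arg = atan2(-9.8, 4.8) = -63.9046 degrees

arg(z) = -63.9046 degrees


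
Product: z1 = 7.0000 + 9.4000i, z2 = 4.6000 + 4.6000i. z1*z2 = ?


Real = 7*4.6 - 9.4*4.6 = 32.2 - 43.24 = -11.04
Imag = 7*4.6 + 4.6*9.4 = 32.2 + 43.24 = 75.44

-11.0400 + 75.4400i


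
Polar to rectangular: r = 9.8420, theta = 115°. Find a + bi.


a = 9.8420*cos(115°) = 9.8420*(-0.42262) = -4.1594
b = 9.8420*sin(115°) = 9.8420*0.90631 = 8.9199

-4.1594 + 8.9199i


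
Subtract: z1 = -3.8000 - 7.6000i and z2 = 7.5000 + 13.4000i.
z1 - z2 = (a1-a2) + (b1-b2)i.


Real: -3.8 - 7.5 = -11.3
Imag: -7.6 - 13.4 = -21

-11.3000 - 21.0000i


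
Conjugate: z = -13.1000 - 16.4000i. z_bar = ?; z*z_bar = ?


z_bar = -13.1000 + 16.4000i
z*z_bar = (-13.1)^2 + (-16.4)^2 = 171.61 + 268.96 = 440.57

z_bar = -13.1000 + 16.4000i, z*z_bar = 440.57


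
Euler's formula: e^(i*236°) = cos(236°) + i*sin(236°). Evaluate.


cos(236°) = -0.5592
sin(236°) = -0.8290

e^(i*236°) = -0.5592 - 0.8290i


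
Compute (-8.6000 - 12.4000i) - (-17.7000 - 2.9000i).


Real: -8.6 + 17.7 = 9.1
Imag: -12.4 + 2.9 = -9.5

9.1000 - 9.5000i


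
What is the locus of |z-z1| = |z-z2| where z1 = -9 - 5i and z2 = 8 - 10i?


Equal distances means the locus is the perpendicular bisector of z1 and z2.
Midpoint = ((-9+8)/2, (-5+(-10))/2) = (-0.5000, -7.5000)

Perpendicular bisector through (-0.5000, -7.5000)


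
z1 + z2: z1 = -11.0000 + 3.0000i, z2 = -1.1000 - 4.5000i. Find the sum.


Real: -11 - 1.1 = -12.1
Imag: 3 - 4.5 = -1.5

-12.1000 - 1.5000i


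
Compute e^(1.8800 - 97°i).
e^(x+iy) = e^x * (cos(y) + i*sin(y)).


e^1.8800 = 6.5535
cos(-97°) = -0.12187
sin(-97°) = -0.99255
Real = 6.5535*(-0.12187) = -0.7987
Imag = 6.5535*(-0.99255) = -6.5047

-0.7987 - 6.5047i


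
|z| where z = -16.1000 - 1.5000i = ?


|z| = sqrt((-16.1)^2 + (-1.5)^2) = sqrt(259.21 + 2.25) = sqrt(261.46) = 16.1697

|z| = 16.1697


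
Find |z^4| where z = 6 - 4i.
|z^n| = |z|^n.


|z| = sqrt(36+16) = sqrt(52) = 7.2111
|z^4| = |z|^4 = (sqrt(52))^4 = 52^2 = 2704

|z^4| = 2704


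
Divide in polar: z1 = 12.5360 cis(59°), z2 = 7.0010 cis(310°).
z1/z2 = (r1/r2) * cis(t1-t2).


r = 12.5360 / 7.0010 = 1.7906
theta = 59° - 310° = -251° = 109° (mod 360)

1.7906 cis(109°)


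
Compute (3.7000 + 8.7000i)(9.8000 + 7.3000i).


Real = 3.7*9.8 - 8.7*7.3 = 36.26 - 63.51 = -27.25
Imag = 3.7*7.3 + 9.8*8.7 = 27.01 + 85.26 = 112.27

-27.2500 + 112.2700i


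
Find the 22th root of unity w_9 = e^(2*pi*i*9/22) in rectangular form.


Angle = 360*9/22 = 147.2727°
a = cos(147.2727°) = -0.8413
b = sin(147.2727°) = 0.5406

-0.8413 + 0.5406i


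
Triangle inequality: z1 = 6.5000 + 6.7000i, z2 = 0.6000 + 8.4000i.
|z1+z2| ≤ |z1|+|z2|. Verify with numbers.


|z1| = sqrt(6.5^2 + 6.7^2) = sqrt(87.14) = 9.3349
|z2| = sqrt(0.6^2 + 8.4^2) = sqrt(70.92) = 8.4214
z1+z2 = 7.1000 + 15.1000i
|z1+z2| = sqrt(278.42) = 16.6859
|z1|+|z2| = 9.3349 + 8.4214 = 17.7563

|z1+z2| = 16.6859 ≤ |z1|+|z2| = 17.7563 (verified)


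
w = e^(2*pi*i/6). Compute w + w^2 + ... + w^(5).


With w = e^(2*pi*i/6), all 6 of the 6th roots of unity w^0 = 1, w, ..., w^(5) sum to 0: 1 + w + ... + w^(5) = (1 - w^6)/(1 - w) = 0 since w^6 = 1, w ≠ 1.
Removing the root 1: w + w^2 + ... + w^(5) = 0 - 1 = -1

Sum = -1


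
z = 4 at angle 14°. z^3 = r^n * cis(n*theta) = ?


r^3 = 4^3 = 64
n*theta = 3*14° = 42° = 42° (mod 360)
a = 64*cos(42°) = 47.5613
b = 64*sin(42°) = 42.8244

64 cis(42°) = 47.5613 + 42.8244i


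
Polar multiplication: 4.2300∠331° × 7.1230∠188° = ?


r = 4.2300 * 7.1230 = 30.1303
theta = 331° + 188° = 519° = 159° (mod 360)

30.1303 cis(159°)


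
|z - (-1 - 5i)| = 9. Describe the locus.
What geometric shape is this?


|z - z0| = r is a circle with center z0 and radius r.
Center = (-1, -5), radius = 9

Circle with center (-1, -5) and radius 9


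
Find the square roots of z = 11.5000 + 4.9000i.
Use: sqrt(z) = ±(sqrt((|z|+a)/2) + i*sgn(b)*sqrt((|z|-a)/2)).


|z| = sqrt(132.25+24.01) = 12.5004
sqrt((|z|+a)/2) = sqrt((12.5004+11.5)/2) = sqrt(12.0002) = 3.4641
sqrt((|z|-a)/2) = sqrt((12.5004-11.5)/2) = sqrt(0.5002) = 0.7072

±(3.4641 + 0.7072i) i.e. 3.4641 + 0.7072i and -3.4641 - 0.7072i


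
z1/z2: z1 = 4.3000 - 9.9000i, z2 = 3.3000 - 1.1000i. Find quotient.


Conjugate of z2 = 3.3000 + 1.1000i
Numerator: (4.3000 - 9.9000i)(3.3000 + 1.1000i) = 25.0800 - 27.9400i
Denominator: 3.3^2 + (-1.1)^2 = 12.1
Result = (25.0800 - 27.9400i)/12.1

2.0727 - 2.3091i


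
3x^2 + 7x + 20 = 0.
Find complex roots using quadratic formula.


disc = 7^2 - 4*3*20 = 49 - 240 = -191
sqrt(|disc|) = sqrt(191) = 13.8203
Real part = -7/(2*3) = -1.1667
Imag part = 13.8203/(2*3) = 2.3034

-1.1667 ± 2.3034i


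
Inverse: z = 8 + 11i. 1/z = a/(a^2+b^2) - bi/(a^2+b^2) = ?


|z|^2 = 64+121 = 185
1/z = (8 - 11i)/185

1/z = 0.0432 - 0.0595i


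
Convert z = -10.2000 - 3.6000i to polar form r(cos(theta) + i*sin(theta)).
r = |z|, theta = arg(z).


r = sqrt(104.04+12.96) = sqrt(117) = 10.8167
theta = atan2(-3.6, -10.2) = -160.5600 degrees

r = 10.8167, theta = -160.5600 degrees


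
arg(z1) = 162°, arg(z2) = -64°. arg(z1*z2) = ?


arg(z1*z2) = 162° - 64° = 98°
Normalized to (-180°, 180°]: 98°

98°


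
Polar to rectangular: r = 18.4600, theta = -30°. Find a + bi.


a = 18.4600*cos(-30°) = 18.4600*0.866025 = 15.9868
b = 18.4600*sin(-30°) = 18.4600*(-0.5) = -9.2300

15.9868 - 9.2300i


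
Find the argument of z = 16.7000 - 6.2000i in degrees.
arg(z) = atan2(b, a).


Re = 16.7, Im = -6.2
arg = atan2(-6.2, 16.7) = -20.3678 degrees

arg(z) = -20.3678 degrees


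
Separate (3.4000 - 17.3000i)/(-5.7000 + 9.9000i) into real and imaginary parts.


Multiply by conjugate: (3.4000 - 17.3000i)(-5.7000 - 9.9000i) / ((-5.7)^2 + 9.9^2)
Numerator real = 3.4*(-5.7) - (17.3)*9.9 = -190.65
Numerator imag = -17.3*(-5.7) - 3.4*9.9 = 64.95
Denominator = 130.5
Re(z) = -190.65/130.5 = -1.4609
Im(z) = 64.95/130.5 = 0.4977

Re(z) = -1.4609, Im(z) = 0.4977


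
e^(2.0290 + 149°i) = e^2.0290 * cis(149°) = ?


e^2.0290 = 7.6065
cos(149°) = -0.857167
sin(149°) = 0.515038
Real = 7.6065*(-0.857167) = -6.5200
Imag = 7.6065*0.515038 = 3.9176

-6.5200 + 3.9176i


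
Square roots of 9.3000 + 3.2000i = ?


|z| = sqrt(86.49+10.24) = 9.8351
sqrt((|z|+a)/2) = sqrt((9.8351+9.3)/2) = sqrt(9.5676) = 3.0931
sqrt((|z|-a)/2) = sqrt((9.8351-9.3)/2) = sqrt(0.2676) = 0.5173

±(3.0931 + 0.5173i) i.e. 3.0931 + 0.5173i and -3.0931 - 0.5173i


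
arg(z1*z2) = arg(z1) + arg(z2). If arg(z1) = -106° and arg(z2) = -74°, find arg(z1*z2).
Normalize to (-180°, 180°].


arg(z1*z2) = -106° - 74° = -180°
Normalized to (-180°, 180°]: 180°

180°


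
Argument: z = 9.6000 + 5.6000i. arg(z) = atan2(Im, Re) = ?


Re = 9.6, Im = 5.6
arg = atan2(5.6, 9.6) = 30.2564 degrees

arg(z) = 30.2564 degrees


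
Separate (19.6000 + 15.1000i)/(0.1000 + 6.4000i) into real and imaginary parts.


Multiply by conjugate: (19.6000 + 15.1000i)(0.1000 - 6.4000i) / (0.1^2 + 6.4^2)
Numerator real = 19.6*0.1 + 15.1*6.4 = 98.6
Numerator imag = 15.1*0.1 - 19.6*6.4 = -123.93
Denominator = 40.97
Re(z) = 98.6/40.97 = 2.4066
Im(z) = -123.93/40.97 = -3.0249

Re(z) = 2.4066, Im(z) = -3.0249


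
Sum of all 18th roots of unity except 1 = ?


With w = e^(2*pi*i/18), all 18 of the 18th roots of unity w^0 = 1, w, ..., w^(17) sum to 0: 1 + w + ... + w^(17) = (1 - w^18)/(1 - w) = 0 since w^18 = 1, w ≠ 1.
Removing the root 1: w + w^2 + ... + w^(17) = 0 - 1 = -1

Sum = -1


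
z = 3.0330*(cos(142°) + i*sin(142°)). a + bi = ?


a = 3.0330*cos(142°) = 3.0330*(-0.788) = -2.3900
b = 3.0330*sin(142°) = 3.0330*0.61566 = 1.8673

-2.3900 + 1.8673i


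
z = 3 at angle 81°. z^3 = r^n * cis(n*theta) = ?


r^3 = 3^3 = 27
n*theta = 3*81° = 243° = 243° (mod 360)
a = 27*cos(243°) = -12.2577
b = 27*sin(243°) = -24.0572

27 cis(243°) = -12.2577 - 24.0572i


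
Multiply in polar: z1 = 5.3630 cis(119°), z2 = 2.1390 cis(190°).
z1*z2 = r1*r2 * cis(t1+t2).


r = 5.3630 * 2.1390 = 11.4715
theta = 119° + 190° = 309° = 309° (mod 360)

11.4715 cis(309°)


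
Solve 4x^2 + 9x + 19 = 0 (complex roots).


disc = 9^2 - 4*4*19 = 81 - 304 = -223
sqrt(|disc|) = sqrt(223) = 14.9332
Real part = -9/(2*4) = -1.1250
Imag part = 14.9332/(2*4) = 1.8666

-1.1250 ± 1.8666i


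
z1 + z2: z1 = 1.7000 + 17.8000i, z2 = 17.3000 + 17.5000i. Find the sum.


Real: 1.7 + 17.3 = 19
Imag: 17.8 + 17.5 = 35.3

19.0000 + 35.3000i


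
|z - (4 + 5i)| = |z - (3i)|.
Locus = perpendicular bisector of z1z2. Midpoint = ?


Equal distances means the locus is the perpendicular bisector of z1 and z2.
Midpoint = ((4+0)/2, (5+3)/2) = (2.0000, 4.0000)

Perpendicular bisector through (2.0000, 4.0000)


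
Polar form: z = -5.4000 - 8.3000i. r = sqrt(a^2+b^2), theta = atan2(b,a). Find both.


r = sqrt(29.16+68.89) = sqrt(98.05) = 9.9020
theta = atan2(-8.3, -5.4) = -123.0481 degrees

r = 9.9020, theta = -123.0481 degrees


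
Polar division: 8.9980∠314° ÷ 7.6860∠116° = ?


r = 8.9980 / 7.6860 = 1.1707
theta = 314° - 116° = 198° = 198° (mod 360)

1.1707 cis(198°)


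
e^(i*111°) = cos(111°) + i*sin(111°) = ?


cos(111°) = -0.3584
sin(111°) = 0.9336

e^(i*111°) = -0.3584 + 0.9336i


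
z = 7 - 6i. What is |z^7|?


|z| = sqrt(49+36) = sqrt(85) = 9.2195
|z^7| = |z|^7 = (sqrt(85))^7 = 85^3 * sqrt(85) = 614125*sqrt(85)

|z^7| = 614125*sqrt(85) ≈ 5661952.7398


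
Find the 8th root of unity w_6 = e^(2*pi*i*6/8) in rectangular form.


Angle = 360*6/8 = 270°
a = cos(270°) = 0
b = sin(270°) = -1.0000

0 - 1.0000i


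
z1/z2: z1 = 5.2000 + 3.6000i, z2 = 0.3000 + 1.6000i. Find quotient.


Conjugate of z2 = 0.3000 - 1.6000i
Numerator: (5.2000 + 3.6000i)(0.3000 - 1.6000i) = 7.3200 - 7.2400i
Denominator: 0.3^2 + 1.6^2 = 2.65
Result = (7.3200 - 7.2400i)/2.65

2.7623 - 2.7321i


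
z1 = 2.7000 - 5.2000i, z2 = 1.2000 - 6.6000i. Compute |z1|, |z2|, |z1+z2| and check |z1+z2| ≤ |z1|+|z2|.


|z1| = sqrt(2.7^2 + (-5.2)^2) = sqrt(34.33) = 5.8592
|z2| = sqrt(1.2^2 + (-6.6)^2) = sqrt(45) = 6.7082
z1+z2 = 3.9000 - 11.8000i
|z1+z2| = sqrt(154.45) = 12.4278
|z1|+|z2| = 5.8592 + 6.7082 = 12.5674

|z1+z2| = 12.4278 ≤ |z1|+|z2| = 12.5674 (verified)


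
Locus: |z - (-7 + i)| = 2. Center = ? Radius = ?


|z - z0| = r is a circle with center z0 and radius r.
Center = (-7, 1), radius = 2

Circle with center (-7, 1) and radius 2


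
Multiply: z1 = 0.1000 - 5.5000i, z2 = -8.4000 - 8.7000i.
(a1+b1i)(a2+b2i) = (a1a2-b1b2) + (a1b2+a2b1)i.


Real = 0.1*(-8.4) - (-5.5)*(-8.7) = -0.84 - 47.85 = -48.69
Imag = 0.1*(-8.7) - (8.4)*(-5.5) = -0.87 + 46.2 = 45.33

-48.6900 + 45.3300i


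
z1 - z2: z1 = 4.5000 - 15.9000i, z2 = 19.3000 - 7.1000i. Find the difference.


Real: 4.5 - 19.3 = -14.8
Imag: -15.9 + 7.1 = -8.8

-14.8000 - 8.8000i


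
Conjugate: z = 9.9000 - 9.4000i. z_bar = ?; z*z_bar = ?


z_bar = 9.9000 + 9.4000i
z*z_bar = 9.9^2 + (-9.4)^2 = 98.01 + 88.36 = 186.37

z_bar = 9.9000 + 9.4000i, z*z_bar = 186.37


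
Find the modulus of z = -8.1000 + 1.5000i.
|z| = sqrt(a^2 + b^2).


|z| = sqrt((-8.1)^2 + 1.5^2) = sqrt(65.61 + 2.25) = sqrt(67.86) = 8.2377

|z| = 8.2377


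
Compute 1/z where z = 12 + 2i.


|z|^2 = 144+4 = 148
1/z = (12 - 2i)/148

1/z = 0.0811 - 0.0135i


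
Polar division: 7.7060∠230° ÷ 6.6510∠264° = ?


r = 7.7060 / 6.6510 = 1.1586
theta = 230° - 264° = -34° = 326° (mod 360)

1.1586 cis(326°)


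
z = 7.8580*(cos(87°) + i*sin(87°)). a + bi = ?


a = 7.8580*cos(87°) = 7.8580*0.05234 = 0.4113
b = 7.8580*sin(87°) = 7.8580*0.99863 = 7.8472

0.4113 + 7.8472i


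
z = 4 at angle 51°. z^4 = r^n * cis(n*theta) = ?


r^4 = 4^4 = 256
n*theta = 4*51° = 204° = 204° (mod 360)
a = 256*cos(204°) = -233.8676
b = 256*sin(204°) = -104.1246

256 cis(204°) = -233.8676 - 104.1246i


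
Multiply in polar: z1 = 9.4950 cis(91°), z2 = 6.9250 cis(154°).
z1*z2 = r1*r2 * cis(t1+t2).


r = 9.4950 * 6.9250 = 65.7529
theta = 91° + 154° = 245° = 245° (mod 360)

65.7529 cis(245°)


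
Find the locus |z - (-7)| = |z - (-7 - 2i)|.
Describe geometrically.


Equal distances means the locus is the perpendicular bisector of z1 and z2.
Midpoint = ((-7+(-7))/2, (0+(-2))/2) = (-7.0000, -1.0000)

Perpendicular bisector through (-7.0000, -1.0000)


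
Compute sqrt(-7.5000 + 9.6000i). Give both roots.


|z| = sqrt(56.25+92.16) = 12.1824
sqrt((|z|+a)/2) = sqrt((12.1824+(-7.5))/2) = sqrt(2.3412) = 1.5301
sqrt((|z|-a)/2) = sqrt((12.1824-(-7.5))/2) = sqrt(9.8412) = 3.1371

±(1.5301 + 3.1371i) i.e. 1.5301 + 3.1371i and -1.5301 - 3.1371i


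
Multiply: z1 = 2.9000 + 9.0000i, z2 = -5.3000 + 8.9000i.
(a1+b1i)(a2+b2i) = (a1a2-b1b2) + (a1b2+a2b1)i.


Real = 2.9*(-5.3) - 9*8.9 = -15.37 - 80.1 = -95.47
Imag = 2.9*8.9 - (5.3)*9 = 25.81 - (47.7) = -21.89

-95.4700 - 21.8900i


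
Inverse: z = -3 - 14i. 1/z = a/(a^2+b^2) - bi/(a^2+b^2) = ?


|z|^2 = 9+196 = 205
1/z = (-3 + 14i)/205

1/z = -0.0146 + 0.0683i


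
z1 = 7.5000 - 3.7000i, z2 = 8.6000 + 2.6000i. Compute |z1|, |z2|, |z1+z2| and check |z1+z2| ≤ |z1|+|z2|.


|z1| = sqrt(7.5^2 + (-3.7)^2) = sqrt(69.94) = 8.3630
|z2| = sqrt(8.6^2 + 2.6^2) = sqrt(80.72) = 8.9844
z1+z2 = 16.1000 - 1.1000i
|z1+z2| = sqrt(260.42) = 16.1375
|z1|+|z2| = 8.3630 + 8.9844 = 17.3474

|z1+z2| = 16.1375 ≤ |z1|+|z2| = 17.3474 (verified)


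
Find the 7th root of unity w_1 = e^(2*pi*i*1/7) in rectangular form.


Angle = 360*1/7 = 51.4286°
a = cos(51.4286°) = 0.6235
b = sin(51.4286°) = 0.7818

0.6235 + 0.7818i


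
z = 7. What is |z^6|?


|z| = sqrt(49+0) = sqrt(49) = 7
|z^6| = |z|^6 = 7^6 = 117649

|z^6| = 117649


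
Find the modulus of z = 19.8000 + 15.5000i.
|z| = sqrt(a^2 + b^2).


|z| = sqrt(19.8^2 + 15.5^2) = sqrt(392.04 + 240.25) = sqrt(632.29) = 25.1454

|z| = 25.1454


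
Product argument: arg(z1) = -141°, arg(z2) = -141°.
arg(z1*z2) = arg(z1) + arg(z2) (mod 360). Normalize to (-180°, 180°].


arg(z1*z2) = -141° - 141° = -282°
Normalized to (-180°, 180°]: 78°

78°


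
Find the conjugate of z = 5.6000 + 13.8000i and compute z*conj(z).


z_bar = 5.6000 - 13.8000i
z*z_bar = 5.6^2 + 13.8^2 = 31.36 + 190.44 = 221.8

z_bar = 5.6000 - 13.8000i, z*z_bar = 221.8


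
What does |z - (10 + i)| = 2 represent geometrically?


|z - z0| = r is a circle with center z0 and radius r.
Center = (10, 1), radius = 2

Circle with center (10, 1) and radius 2


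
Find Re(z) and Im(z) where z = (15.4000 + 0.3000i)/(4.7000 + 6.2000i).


Multiply by conjugate: (15.4000 + 0.3000i)(4.7000 - 6.2000i) / (4.7^2 + 6.2^2)
Numerator real = 15.4*4.7 + 0.3*6.2 = 74.24
Numerator imag = 0.3*4.7 - 15.4*6.2 = -94.07
Denominator = 60.53
Re(z) = 74.24/60.53 = 1.2265
Im(z) = -94.07/60.53 = -1.5541

Re(z) = 1.2265, Im(z) = -1.5541


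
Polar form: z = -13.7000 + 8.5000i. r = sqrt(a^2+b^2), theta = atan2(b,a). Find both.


r = sqrt(187.69+72.25) = sqrt(259.94) = 16.1227
theta = atan2(8.5, -13.7) = 148.1830 degrees

r = 16.1227, theta = 148.1830 degrees


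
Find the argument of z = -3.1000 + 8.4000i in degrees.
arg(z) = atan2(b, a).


Re = -3.1, Im = 8.4
arg = atan2(8.4, -3.1) = 110.2565 degrees

arg(z) = 110.2565 degrees


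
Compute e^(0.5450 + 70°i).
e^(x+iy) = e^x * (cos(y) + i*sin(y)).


e^0.5450 = 1.72461
cos(70°) = 0.34202
sin(70°) = 0.9397
Real = 1.72461*0.34202 = 0.5899
Imag = 1.72461*0.9397 = 1.6206

0.5899 + 1.6206i


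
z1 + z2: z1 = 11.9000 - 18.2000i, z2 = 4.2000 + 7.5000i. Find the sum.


Real: 11.9 + 4.2 = 16.1
Imag: -18.2 + 7.5 = -10.7

16.1000 - 10.7000i


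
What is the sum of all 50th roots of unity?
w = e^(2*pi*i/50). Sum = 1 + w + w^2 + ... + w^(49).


The sum of all 50th roots of unity is 0.
Geometric series: (1 - w^50)/(1 - w) = (1-1)/(1-w) = 0 since w^50 = 1, w ≠ 1.
Alternatively: coefficient of z^49 in z^50 - 1 is 0.

0


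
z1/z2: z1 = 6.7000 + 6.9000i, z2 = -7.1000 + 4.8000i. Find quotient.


Conjugate of z2 = -7.1000 - 4.8000i
Numerator: (6.7000 + 6.9000i)(-7.1000 - 4.8000i) = -14.4500 - 81.1500i
Denominator: (-7.1)^2 + 4.8^2 = 73.45
Result = (-14.4500 - 81.1500i)/73.45

-0.1967 - 1.1048i


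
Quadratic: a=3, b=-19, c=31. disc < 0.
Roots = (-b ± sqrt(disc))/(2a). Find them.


disc = (-19)^2 - 4*3*31 = 361 - 372 = -11
sqrt(|disc|) = sqrt(11) = 3.3166
Real part = 19/(2*3) = 3.1667
Imag part = 3.3166/(2*3) = 0.5528

3.1667 ± 0.5528i


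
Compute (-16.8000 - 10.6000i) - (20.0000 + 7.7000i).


Real: -16.8 - 20 = -36.8
Imag: -10.6 - 7.7 = -18.3

-36.8000 - 18.3000i


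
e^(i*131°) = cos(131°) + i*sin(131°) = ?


cos(131°) = -0.6561
sin(131°) = 0.7547

e^(i*131°) = -0.6561 + 0.7547i


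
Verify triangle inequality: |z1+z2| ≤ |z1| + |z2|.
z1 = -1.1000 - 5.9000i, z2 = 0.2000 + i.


|z1| = sqrt((-1.1)^2 + (-5.9)^2) = sqrt(36.02) = 6.0017
|z2| = sqrt(0.2^2 + 1^2) = sqrt(1.04) = 1.0198
z1+z2 = -0.9000 - 4.9000i
|z1+z2| = sqrt(24.82) = 4.9820
|z1|+|z2| = 6.0017 + 1.0198 = 7.0215

|z1+z2| = 4.9820 ≤ |z1|+|z2| = 7.0215 (verified)


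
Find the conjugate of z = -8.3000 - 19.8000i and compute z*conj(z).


z_bar = -8.3000 + 19.8000i
z*z_bar = (-8.3)^2 + (-19.8)^2 = 68.89 + 392.04 = 460.93

z_bar = -8.3000 + 19.8000i, z*z_bar = 460.93


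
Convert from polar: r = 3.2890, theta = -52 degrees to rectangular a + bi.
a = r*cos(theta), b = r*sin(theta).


a = 3.2890*cos(-52°) = 3.2890*0.61566 = 2.0249
b = 3.2890*sin(-52°) = 3.2890*(-0.78801) = -2.5918

2.0249 - 2.5918i


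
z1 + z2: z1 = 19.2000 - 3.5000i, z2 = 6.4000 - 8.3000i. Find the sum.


Real: 19.2 + 6.4 = 25.6
Imag: -3.5 - 8.3 = -11.8

25.6000 - 11.8000i


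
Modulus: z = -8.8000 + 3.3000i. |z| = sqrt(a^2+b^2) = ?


|z| = sqrt((-8.8)^2 + 3.3^2) = sqrt(77.44 + 10.89) = sqrt(88.33) = 9.3984

|z| = 9.3984


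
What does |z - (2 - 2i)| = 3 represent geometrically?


|z - z0| = r is a circle with center z0 and radius r.
Center = (2, -2), radius = 3

Circle with center (2, -2) and radius 3


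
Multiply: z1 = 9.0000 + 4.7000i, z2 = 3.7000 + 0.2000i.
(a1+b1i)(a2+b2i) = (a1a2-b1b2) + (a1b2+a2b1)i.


Real = 9*3.7 - 4.7*0.2 = 33.3 - 0.94 = 32.36
Imag = 9*0.2 + 3.7*4.7 = 1.8 + 17.39 = 19.19

32.3600 + 19.1900i


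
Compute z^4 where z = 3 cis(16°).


r^4 = 3^4 = 81
n*theta = 4*16° = 64° = 64° (mod 360)
a = 81*cos(64°) = 35.5081
b = 81*sin(64°) = 72.8023

81 cis(64°) = 35.5081 + 72.8023i


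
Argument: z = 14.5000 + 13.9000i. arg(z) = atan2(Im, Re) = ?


Re = 14.5, Im = 13.9
arg = atan2(13.9, 14.5) = 43.7897 degrees

arg(z) = 43.7897 degrees


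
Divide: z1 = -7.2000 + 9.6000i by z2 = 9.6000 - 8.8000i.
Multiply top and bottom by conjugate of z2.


Conjugate of z2 = 9.6000 + 8.8000i
Numerator: (-7.2000 + 9.6000i)(9.6000 + 8.8000i) = -153.6000 + 28.8000i
Denominator: 9.6^2 + (-8.8)^2 = 169.6
Result = (-153.6000 + 28.8000i)/169.6

-0.9057 + 0.1698i


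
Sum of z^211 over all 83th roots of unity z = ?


The roots are w_k = w^k with w = e^(2*pi*i/83), and (w^k)^211 = (w^211)^k.
So S = 1 + u + u^2 + ... + u^(82) with u = w^211.
211 = 2*83 + 45, so 211 is not a multiple of 83: u = (w^83)^2 * w^45 = w^45 ≠ 1 (w is a primitive 83th root), while u^83 = (w^83)^211 = 1.
Geometric series: S = (1 - u^83)/(1 - u) = (1 - 1)/(1 - u) = 0

S = 0


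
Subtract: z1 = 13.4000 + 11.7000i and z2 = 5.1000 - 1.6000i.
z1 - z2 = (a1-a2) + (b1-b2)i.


Real: 13.4 - 5.1 = 8.3
Imag: 11.7 + 1.6 = 13.3

8.3000 + 13.3000i


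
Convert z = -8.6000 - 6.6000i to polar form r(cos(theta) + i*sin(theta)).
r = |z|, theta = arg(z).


r = sqrt(73.96+43.56) = sqrt(117.52) = 10.8407
theta = atan2(-6.6, -8.6) = -142.4959 degrees

r = 10.8407, theta = -142.4959 degrees


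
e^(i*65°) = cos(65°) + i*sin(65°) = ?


cos(65°) = 0.4226
sin(65°) = 0.9063

e^(i*65°) = 0.4226 + 0.9063i


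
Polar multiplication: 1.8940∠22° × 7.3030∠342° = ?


r = 1.8940 * 7.3030 = 13.8319
theta = 22° + 342° = 364° = 4° (mod 360)

13.8319 cis(4°)


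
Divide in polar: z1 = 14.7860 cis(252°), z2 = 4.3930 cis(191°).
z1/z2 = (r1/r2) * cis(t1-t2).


r = 14.7860 / 4.3930 = 3.3658
theta = 252° - 191° = 61° = 61° (mod 360)

3.3658 cis(61°)


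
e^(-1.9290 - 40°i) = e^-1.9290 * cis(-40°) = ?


e^-1.9290 = 0.1453
cos(-40°) = 0.766
sin(-40°) = -0.6428
Real = 0.1453*0.766 = 0.1113
Imag = 0.1453*(-0.6428) = -0.0934

0.1113 - 0.0934i


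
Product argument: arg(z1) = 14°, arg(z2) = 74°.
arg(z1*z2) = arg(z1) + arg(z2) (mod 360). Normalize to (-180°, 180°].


arg(z1*z2) = 14° + 74° = 88°
Normalized to (-180°, 180°]: 88°

88°


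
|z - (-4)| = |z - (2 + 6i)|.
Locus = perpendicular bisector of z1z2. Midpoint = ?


Equal distances means the locus is the perpendicular bisector of z1 and z2.
Midpoint = ((-4+2)/2, (0+6)/2) = (-1.0000, 3.0000)

Perpendicular bisector through (-1.0000, 3.0000)


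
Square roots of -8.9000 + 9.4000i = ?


|z| = sqrt(79.21+88.36) = 12.9449
sqrt((|z|+a)/2) = sqrt((12.9449+(-8.9))/2) = sqrt(2.0224) = 1.4221
sqrt((|z|-a)/2) = sqrt((12.9449-(-8.9))/2) = sqrt(10.9224) = 3.3049

±(1.4221 + 3.3049i) i.e. 1.4221 + 3.3049i and -1.4221 - 3.3049i


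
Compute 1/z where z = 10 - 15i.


|z|^2 = 100+225 = 325
1/z = (10 + 15i)/325

1/z = 0.0308 + 0.0462i


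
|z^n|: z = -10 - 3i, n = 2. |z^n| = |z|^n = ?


|z| = sqrt(100+9) = sqrt(109) = 10.4403
|z^2| = |z|^2 = (sqrt(109))^2 = 109

|z^2| = 109


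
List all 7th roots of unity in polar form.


The 7th roots of unity are cis(360k/7°) for k=0..6
Angle step = 360/7 = 51.4286°
Primitive root: cis(51.4286°)
Primitive root = 0.6235 + 0.7818i

7 roots at angles: 0°, 51.4286°, 102.8571°, 154.2857°, 205.7143°, 257.1429°, 308.5714°


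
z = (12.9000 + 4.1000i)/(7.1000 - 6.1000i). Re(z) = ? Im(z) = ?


Multiply by conjugate: (12.9000 + 4.1000i)(7.1000 + 6.1000i) / (7.1^2 + (-6.1)^2)
Numerator real = 12.9*7.1 + 4.1*(-6.1) = 66.58
Numerator imag = 4.1*7.1 - 12.9*(-6.1) = 107.8
Denominator = 87.62
Re(z) = 66.58/87.62 = 0.7599
Im(z) = 107.8/87.62 = 1.2303

Re(z) = 0.7599, Im(z) = 1.2303


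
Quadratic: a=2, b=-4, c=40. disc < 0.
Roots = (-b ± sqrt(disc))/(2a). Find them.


disc = (-4)^2 - 4*2*40 = 16 - 320 = -304
sqrt(|disc|) = sqrt(304) = 17.4356
Real part = 4/(2*2) = 1.0000
Imag part = 17.4356/(2*2) = 4.3589

1.0000 ± 4.3589i


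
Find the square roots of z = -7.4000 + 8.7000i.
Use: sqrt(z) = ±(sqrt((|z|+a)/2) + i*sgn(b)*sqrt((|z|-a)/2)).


|z| = sqrt(54.76+75.69) = 11.4215
sqrt((|z|+a)/2) = sqrt((11.4215+(-7.4))/2) = sqrt(2.0107) = 1.4180
sqrt((|z|-a)/2) = sqrt((11.4215-(-7.4))/2) = sqrt(9.4107) = 3.0677

±(1.4180 + 3.0677i) i.e. 1.4180 + 3.0677i and -1.4180 - 3.0677i


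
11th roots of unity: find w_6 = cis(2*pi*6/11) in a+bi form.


Angle = 360*6/11 = 196.3636°
a = cos(196.3636°) = -0.9595
b = sin(196.3636°) = -0.2817

-0.9595 - 0.2817i


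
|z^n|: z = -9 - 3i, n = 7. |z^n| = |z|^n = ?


|z| = sqrt(81+9) = sqrt(90) = 9.4868
|z^7| = |z|^7 = (sqrt(90))^7 = 90^3 * sqrt(90) = 729000*sqrt(90)

|z^7| = 729000*sqrt(90) ≈ 6915901.2428


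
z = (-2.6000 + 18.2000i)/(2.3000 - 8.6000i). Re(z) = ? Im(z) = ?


Multiply by conjugate: (-2.6000 + 18.2000i)(2.3000 + 8.6000i) / (2.3^2 + (-8.6)^2)
Numerator real = -2.6*2.3 + 18.2*(-8.6) = -162.5
Numerator imag = 18.2*2.3 - (-2.6)*(-8.6) = 19.5
Denominator = 79.25
Re(z) = -162.5/79.25 = -2.0505
Im(z) = 19.5/79.25 = 0.2461

Re(z) = -2.0505, Im(z) = 0.2461


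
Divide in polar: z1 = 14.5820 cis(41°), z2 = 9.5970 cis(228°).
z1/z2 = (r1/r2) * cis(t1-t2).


r = 14.5820 / 9.5970 = 1.5194
theta = 41° - 228° = -187° = 173° (mod 360)

1.5194 cis(173°)


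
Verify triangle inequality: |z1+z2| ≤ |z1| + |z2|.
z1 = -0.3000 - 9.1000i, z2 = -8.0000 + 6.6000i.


|z1| = sqrt((-0.3)^2 + (-9.1)^2) = sqrt(82.9) = 9.1049
|z2| = sqrt((-8)^2 + 6.6^2) = sqrt(107.56) = 10.3711
z1+z2 = -8.3000 - 2.5000i
|z1+z2| = sqrt(75.14) = 8.6683
|z1|+|z2| = 9.1049 + 10.3711 = 19.4760

|z1+z2| = 8.6683 ≤ |z1|+|z2| = 19.4760 (verified)


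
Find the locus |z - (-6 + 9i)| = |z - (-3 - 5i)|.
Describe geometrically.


Equal distances means the locus is the perpendicular bisector of z1 and z2.
Midpoint = ((-6+(-3))/2, (9+(-5))/2) = (-4.5000, 2.0000)

Perpendicular bisector through (-4.5000, 2.0000)


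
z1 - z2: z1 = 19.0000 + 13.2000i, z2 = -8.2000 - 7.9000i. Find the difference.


Real: 19 + 8.2 = 27.2
Imag: 13.2 + 7.9 = 21.1

27.2000 + 21.1000i


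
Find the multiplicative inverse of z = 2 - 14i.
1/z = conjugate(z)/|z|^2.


|z|^2 = 4+196 = 200
1/z = (2 + 14i)/200

1/z = 0.0100 + 0.0700i


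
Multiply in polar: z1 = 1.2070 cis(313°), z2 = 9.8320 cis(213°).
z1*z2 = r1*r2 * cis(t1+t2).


r = 1.2070 * 9.8320 = 11.8672
theta = 313° + 213° = 526° = 166° (mod 360)

11.8672 cis(166°)


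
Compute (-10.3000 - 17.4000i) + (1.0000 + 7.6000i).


Real: -10.3 + 1 = -9.3
Imag: -17.4 + 7.6 = -9.8

-9.3000 - 9.8000i


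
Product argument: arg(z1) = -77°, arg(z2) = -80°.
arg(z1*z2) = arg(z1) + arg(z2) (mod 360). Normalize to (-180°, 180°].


arg(z1*z2) = -77° - 80° = -157°
Normalized to (-180°, 180°]: -157°

-157°


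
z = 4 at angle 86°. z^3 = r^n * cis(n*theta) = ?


r^3 = 4^3 = 64
n*theta = 3*86° = 258° = 258° (mod 360)
a = 64*cos(258°) = -13.3063
b = 64*sin(258°) = -62.6014

64 cis(258°) = -13.3063 - 62.6014i


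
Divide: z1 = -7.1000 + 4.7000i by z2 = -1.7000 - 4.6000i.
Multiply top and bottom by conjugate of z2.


Conjugate of z2 = -1.7000 + 4.6000i
Numerator: (-7.1000 + 4.7000i)(-1.7000 + 4.6000i) = -9.5500 - 40.6500i
Denominator: (-1.7)^2 + (-4.6)^2 = 24.05
Result = (-9.5500 - 40.6500i)/24.05

-0.3971 - 1.6902i


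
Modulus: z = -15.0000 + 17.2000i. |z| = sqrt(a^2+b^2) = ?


|z| = sqrt((-15)^2 + 17.2^2) = sqrt(225 + 295.84) = sqrt(520.84) = 22.8219

|z| = 22.8219


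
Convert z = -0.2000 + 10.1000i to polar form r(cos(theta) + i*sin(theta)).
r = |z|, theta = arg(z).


r = sqrt(0.04+102.01) = sqrt(102.05) = 10.1020
theta = atan2(10.1, -0.2) = 91.1344 degrees

r = 10.1020, theta = 91.1344 degrees


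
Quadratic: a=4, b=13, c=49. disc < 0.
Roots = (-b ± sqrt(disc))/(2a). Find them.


disc = 13^2 - 4*4*49 = 169 - 784 = -615
sqrt(|disc|) = sqrt(615) = 24.7992
Real part = -13/(2*4) = -1.6250
Imag part = 24.7992/(2*4) = 3.0999

-1.6250 ± 3.0999i


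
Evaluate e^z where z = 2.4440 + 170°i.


e^2.4440 = 11.5190
cos(170°) = -0.98481
sin(170°) = 0.17365
Real = 11.5190*(-0.98481) = -11.3440
Imag = 11.5190*0.17365 = 2.0003

-11.3440 + 2.0003i


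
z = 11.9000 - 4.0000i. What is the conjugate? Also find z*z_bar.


z_bar = 11.9000 + 4.0000i
z*z_bar = 11.9^2 + (-4)^2 = 141.61 + 16 = 157.61

z_bar = 11.9000 + 4.0000i, z*z_bar = 157.61


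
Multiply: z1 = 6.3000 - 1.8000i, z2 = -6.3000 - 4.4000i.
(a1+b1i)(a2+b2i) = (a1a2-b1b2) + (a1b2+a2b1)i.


Real = 6.3*(-6.3) - (-1.8)*(-4.4) = -39.69 - 7.92 = -47.61
Imag = 6.3*(-4.4) - (6.3)*(-1.8) = -27.72 + 11.34 = -16.38

-47.6100 - 16.3800i


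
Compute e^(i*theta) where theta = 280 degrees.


cos(280°) = 0.1736
sin(280°) = -0.9848

e^(i*280°) = 0.1736 - 0.9848i


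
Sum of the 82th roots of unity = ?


The sum of all 82th roots of unity is 0.
Geometric series: (1 - w^82)/(1 - w) = (1-1)/(1-w) = 0 since w^82 = 1, w ≠ 1.
Alternatively: coefficient of z^81 in z^82 - 1 is 0.

0


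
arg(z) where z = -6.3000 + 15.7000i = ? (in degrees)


Re = -6.3, Im = 15.7
arg = atan2(15.7, -6.3) = 111.8643 degrees

arg(z) = 111.8643 degrees


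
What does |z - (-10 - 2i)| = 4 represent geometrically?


|z - z0| = r is a circle with center z0 and radius r.
Center = (-10, -2), radius = 4

Circle with center (-10, -2) and radius 4


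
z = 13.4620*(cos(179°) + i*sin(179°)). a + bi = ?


a = 13.4620*cos(179°) = 13.4620*(-0.9998477) = -13.4599
b = 13.4620*sin(179°) = 13.4620*0.01745 = 0.2349

-13.4599 + 0.2349i


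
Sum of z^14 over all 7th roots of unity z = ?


The roots are w_k = w^k with w = e^(2*pi*i/7), and (w^k)^14 = (w^14)^k.
So S = 1 + u + u^2 + ... + u^(6) with u = w^14.
14 = 2*7 + 0, so 14 is a multiple of 7 and u = (w^7)^2 = 1.
Every one of the 7 terms equals 1: S = 7

S = 7


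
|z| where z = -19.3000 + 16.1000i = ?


|z| = sqrt((-19.3)^2 + 16.1^2) = sqrt(372.49 + 259.21) = sqrt(631.7) = 25.1336

|z| = 25.1336


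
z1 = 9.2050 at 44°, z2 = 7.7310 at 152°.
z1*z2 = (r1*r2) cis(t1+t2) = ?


r = 9.2050 * 7.7310 = 71.1639
theta = 44° + 152° = 196° = 196° (mod 360)

71.1639 cis(196°)


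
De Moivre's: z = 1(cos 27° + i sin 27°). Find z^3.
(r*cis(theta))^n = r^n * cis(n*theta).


r^3 = 1^3 = 1
n*theta = 3*27° = 81° = 81° (mod 360)
a = 1*cos(81°) = 0.1564
b = 1*sin(81°) = 0.9877

1 cis(81°) = 0.1564 + 0.9877i


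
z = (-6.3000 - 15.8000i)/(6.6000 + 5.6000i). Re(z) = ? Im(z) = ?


Multiply by conjugate: (-6.3000 - 15.8000i)(6.6000 - 5.6000i) / (6.6^2 + 5.6^2)
Numerator real = -6.3*6.6 - (15.8)*5.6 = -130.06
Numerator imag = -15.8*6.6 - (-6.3)*5.6 = -69
Denominator = 74.92
Re(z) = -130.06/74.92 = -1.7360
Im(z) = -69/74.92 = -0.9210

Re(z) = -1.7360, Im(z) = -0.9210


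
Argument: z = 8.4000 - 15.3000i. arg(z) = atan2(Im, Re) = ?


Re = 8.4, Im = -15.3
arg = atan2(-15.3, 8.4) = -61.2324 degrees

arg(z) = -61.2324 degrees


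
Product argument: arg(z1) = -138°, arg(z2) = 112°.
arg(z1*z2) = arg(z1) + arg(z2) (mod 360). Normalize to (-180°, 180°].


arg(z1*z2) = -138° + 112° = -26°
Normalized to (-180°, 180°]: -26°

-26°


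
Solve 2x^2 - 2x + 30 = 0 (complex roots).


disc = (-2)^2 - 4*2*30 = 4 - 240 = -236
sqrt(|disc|) = sqrt(236) = 15.3623
Real part = 2/(2*2) = 0.5000
Imag part = 15.3623/(2*2) = 3.8406

0.5000 ± 3.8406i


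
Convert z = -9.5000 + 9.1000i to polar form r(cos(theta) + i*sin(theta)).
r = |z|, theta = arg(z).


r = sqrt(90.25+82.81) = sqrt(173.06) = 13.1552
theta = atan2(9.1, -9.5) = 136.2320 degrees

r = 13.1552, theta = 136.2320 degrees


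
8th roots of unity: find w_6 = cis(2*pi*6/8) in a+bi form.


Angle = 360*6/8 = 270°
a = cos(270°) = 0
b = sin(270°) = -1.0000

0 - 1.0000i


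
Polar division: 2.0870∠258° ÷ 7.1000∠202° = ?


r = 2.0870 / 7.1000 = 0.2939
theta = 258° - 202° = 56° = 56° (mod 360)

0.2939 cis(56°)


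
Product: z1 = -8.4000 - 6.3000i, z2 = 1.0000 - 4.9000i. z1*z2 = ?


Real = -8.4*1 - (-6.3)*(-4.9) = -8.4 - 30.87 = -39.27
Imag = -8.4*(-4.9) + 1*(-6.3) = 41.16 - (6.3) = 34.86

-39.2700 + 34.8600i


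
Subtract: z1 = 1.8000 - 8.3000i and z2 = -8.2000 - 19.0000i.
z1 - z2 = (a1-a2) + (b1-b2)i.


Real: 1.8 + 8.2 = 10
Imag: -8.3 + 19 = 10.7

10.0000 + 10.7000i


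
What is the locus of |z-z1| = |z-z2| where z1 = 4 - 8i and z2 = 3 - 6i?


Equal distances means the locus is the perpendicular bisector of z1 and z2.
Midpoint = ((4+3)/2, (-8+(-6))/2) = (3.5000, -7.0000)

Perpendicular bisector through (3.5000, -7.0000)


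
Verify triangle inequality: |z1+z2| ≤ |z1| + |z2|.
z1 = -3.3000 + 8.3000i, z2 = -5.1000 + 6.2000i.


|z1| = sqrt((-3.3)^2 + 8.3^2) = sqrt(79.78) = 8.9320
|z2| = sqrt((-5.1)^2 + 6.2^2) = sqrt(64.45) = 8.0281
z1+z2 = -8.4000 + 14.5000i
|z1+z2| = sqrt(280.81) = 16.7574
|z1|+|z2| = 8.9320 + 8.0281 = 16.9601

|z1+z2| = 16.7574 ≤ |z1|+|z2| = 16.9601 (verified)


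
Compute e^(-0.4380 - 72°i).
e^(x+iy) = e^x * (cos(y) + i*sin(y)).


e^-0.4380 = 0.6453
cos(-72°) = 0.309
sin(-72°) = -0.9511
Real = 0.6453*0.309 = 0.1994
Imag = 0.6453*(-0.9511) = -0.6137

0.1994 - 0.6137i


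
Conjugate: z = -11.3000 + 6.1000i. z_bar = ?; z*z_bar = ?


z_bar = -11.3000 - 6.1000i
z*z_bar = (-11.3)^2 + 6.1^2 = 127.69 + 37.21 = 164.9

z_bar = -11.3000 - 6.1000i, z*z_bar = 164.9


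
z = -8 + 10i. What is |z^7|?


|z| = sqrt(64+100) = sqrt(164) = 12.8062
|z^7| = |z|^7 = (sqrt(164))^7 = 164^3 * sqrt(164) = 4410944*sqrt(164)

|z^7| = 4410944*sqrt(164) ≈ 56487644.8727


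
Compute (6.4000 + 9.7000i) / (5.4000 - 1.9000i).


Conjugate of z2 = 5.4000 + 1.9000i
Numerator: (6.4000 + 9.7000i)(5.4000 + 1.9000i) = 16.1300 + 64.5400i
Denominator: 5.4^2 + (-1.9)^2 = 32.77
Result = (16.1300 + 64.5400i)/32.77

0.4922 + 1.9695i


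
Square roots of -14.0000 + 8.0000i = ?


|z| = sqrt(196+64) = 16.1245
sqrt((|z|+a)/2) = sqrt((16.1245+(-14))/2) = sqrt(1.0623) = 1.0307
sqrt((|z|-a)/2) = sqrt((16.1245-(-14))/2) = sqrt(15.0623) = 3.8810

±(1.0307 + 3.8810i) i.e. 1.0307 + 3.8810i and -1.0307 - 3.8810i


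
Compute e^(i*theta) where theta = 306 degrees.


cos(306°) = 0.5878
sin(306°) = -0.8090

e^(i*306°) = 0.5878 - 0.8090i


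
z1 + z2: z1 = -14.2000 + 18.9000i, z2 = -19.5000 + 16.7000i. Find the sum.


Real: -14.2 - 19.5 = -33.7
Imag: 18.9 + 16.7 = 35.6

-33.7000 + 35.6000i


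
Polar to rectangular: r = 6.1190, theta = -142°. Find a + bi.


a = 6.1190*cos(-142°) = 6.1190*(-0.788) = -4.8218
b = 6.1190*sin(-142°) = 6.1190*(-0.61566) = -3.7672

-4.8218 - 3.7672i


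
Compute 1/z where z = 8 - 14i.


|z|^2 = 64+196 = 260
1/z = (8 + 14i)/260

1/z = 0.0308 + 0.0538i


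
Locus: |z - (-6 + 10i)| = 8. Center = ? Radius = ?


|z - z0| = r is a circle with center z0 and radius r.
Center = (-6, 10), radius = 8

Circle with center (-6, 10) and radius 8


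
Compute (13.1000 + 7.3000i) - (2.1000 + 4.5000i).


Real: 13.1 - 2.1 = 11
Imag: 7.3 - 4.5 = 2.8

11.0000 + 2.8000i


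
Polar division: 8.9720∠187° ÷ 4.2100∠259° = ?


r = 8.9720 / 4.2100 = 2.1311
theta = 187° - 259° = -72° = 288° (mod 360)

2.1311 cis(288°)


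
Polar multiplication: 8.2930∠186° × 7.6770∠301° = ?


r = 8.2930 * 7.6770 = 63.6654
theta = 186° + 301° = 487° = 127° (mod 360)

63.6654 cis(127°)


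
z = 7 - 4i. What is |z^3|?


|z| = sqrt(49+16) = sqrt(65) = 8.0623
|z^3| = |z|^3 = (sqrt(65))^3 = 65*sqrt(65)

|z^3| = 65*sqrt(65) ≈ 524.0468
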